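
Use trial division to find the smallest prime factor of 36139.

71

36139 is odd.
Digit sum 22, not divisible by 3.
Ends in 9: not divisible by 5.
7: 36139 = 7·5162 + 5
11: 36139 = 11·3285 + 4
13: 36139 = 13·2779 + 12
17: 36139 = 17·2125 + 14
19: 36139 = 19·1902 + 1
23: 36139 = 23·1571 + 6
29: 36139 = 29·1246 + 5
31: 36139 = 31·1165 + 24
37: 36139 = 37·976 + 27
41: 36139 = 41·881 + 18
43: 36139 = 43·840 + 19
47: 36139 = 47·768 + 43
53: 36139 = 53·681 + 46
59: 36139 = 59·612 + 31
61: 36139 = 61·592 + 27
67: 36139 = 67·539 + 26
71: 36139 = 71·509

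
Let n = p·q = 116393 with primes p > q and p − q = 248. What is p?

487

Since p = q + 248, we have 116393 = q(q + 248), so q² + 248q − 116393 = 0.
Discriminant: 248² + 4·116393 = 61504 + 465572 = 527076; √527076 = 726.
q = (−248 + 726)/2 = 239, and p = q + 248 = 487.
Check: 239 · 487 = 116393.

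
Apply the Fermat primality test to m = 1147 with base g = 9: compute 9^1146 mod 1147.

9^1 ≡ 9 (mod 1147)
9^2 ≡ 9^2 = 81 ≡ 81 (mod 1147)
9^4 ≡ 81^2 = 6561 ≡ 826 (mod 1147)
9^8 ≡ 826^2 = 682276 ≡ 958 (mod 1147)
9^16 ≡ 958^2 = 917764 ≡ 164 (mod 1147)
9^32 ≡ 164^2 = 26896 ≡ 515 (mod 1147)
9^64 ≡ 515^2 = 265225 ≡ 268 (mod 1147)
9^128 ≡ 268^2 = 71824 ≡ 710 (mod 1147)
9^256 ≡ 710^2 = 504100 ≡ 567 (mod 1147)
9^512 ≡ 567^2 = 321489 ≡ 329 (mod 1147)
9^1024 ≡ 329^2 = 108241 ≡ 423 (mod 1147)
1146 = 1024 + 64 + 32 + 16 + 8 + 2 in binary powers of 2.
So 9^1146 ≡ 423 · 268 · 515 · 164 · 958 · 81 ≡ 1062 (mod 1147).
Since 1062 ≠ 1, base 9 is a Fermat witness: 1147 is composite.

1062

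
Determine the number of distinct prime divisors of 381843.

5

381843 = 3^2 · 42427
42427 = 7 · 6061
6061 = 11 · 551
551 = 19 · 29
381843 = 3^2 · 7 · 11 · 19 · 29, which has 5 distinct prime factors.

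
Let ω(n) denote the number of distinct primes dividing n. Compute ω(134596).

134596 = 2^2 · 33649
33649 = 7 · 4807
4807 = 11 · 437
437 = 19 · 23
134596 = 2^2 · 7 · 11 · 19 · 23, which has 5 distinct prime factors.

5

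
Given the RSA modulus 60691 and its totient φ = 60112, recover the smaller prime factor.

φ(n) = (p−1)(q−1) = n − (p+q) + 1, so p + q = 60691 − 60112 + 1 = 580.
p and q are the roots of t² − 580t + 60691 = 0.
Discriminant: 580² − 4·60691 = 336400 − 242764 = 93636; √93636 = 306.
q = (580 − 306)/2 = 137, p = (580 + 306)/2 = 443.
Check: 137 · 443 = 60691.

137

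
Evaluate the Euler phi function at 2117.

Factor: 2117 = 29 · 73.
φ(2117) = (29−1) · (73−1) = 28 · 72 = 2016.

2016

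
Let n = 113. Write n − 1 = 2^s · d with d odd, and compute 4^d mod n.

113 − 1 = 112 = 2^4 · 7, so d = 7.
4^1 ≡ 4 (mod 113)
4^2 ≡ 4^2 = 16 ≡ 16 (mod 113)
4^4 ≡ 16^2 = 256 ≡ 30 (mod 113)
7 = 4 + 2 + 1 in binary powers of 2.
So 4^7 ≡ 30 · 16 · 4 ≡ 112 (mod 113).
Since 4^d ≡ 112 (mod 113), base 4 does not prove 113 composite.

112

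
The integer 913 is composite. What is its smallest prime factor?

11

913 is odd.
Digit sum 13, not divisible by 3.
Ends in 3: not divisible by 5.
7: 913 = 7·130 + 3
11: 913 = 11·83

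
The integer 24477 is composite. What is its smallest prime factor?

24477 is odd.
Digit sum 24, divisible by 3.

3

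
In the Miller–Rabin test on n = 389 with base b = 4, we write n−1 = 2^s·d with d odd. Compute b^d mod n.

388

389 − 1 = 388 = 2^2 · 97, so d = 97.
4^1 ≡ 4 (mod 389)
4^2 ≡ 4^2 = 16 ≡ 16 (mod 389)
4^4 ≡ 16^2 = 256 ≡ 256 (mod 389)
4^8 ≡ 256^2 = 65536 ≡ 184 (mod 389)
4^16 ≡ 184^2 = 33856 ≡ 13 (mod 389)
4^32 ≡ 13^2 = 169 ≡ 169 (mod 389)
4^64 ≡ 169^2 = 28561 ≡ 164 (mod 389)
97 = 64 + 32 + 1 in binary powers of 2.
So 4^97 ≡ 164 · 169 · 4 ≡ 388 (mod 389).
Since 4^d ≡ 388 (mod 389), base 4 does not prove 389 composite.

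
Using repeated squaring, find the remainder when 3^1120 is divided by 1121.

3^1 ≡ 3 (mod 1121)
3^2 ≡ 3^2 = 9 ≡ 9 (mod 1121)
3^4 ≡ 9^2 = 81 ≡ 81 (mod 1121)
3^8 ≡ 81^2 = 6561 ≡ 956 (mod 1121)
3^16 ≡ 956^2 = 913936 ≡ 321 (mod 1121)
3^32 ≡ 321^2 = 103041 ≡ 1030 (mod 1121)
3^64 ≡ 1030^2 = 1060900 ≡ 434 (mod 1121)
3^128 ≡ 434^2 = 188356 ≡ 28 (mod 1121)
3^256 ≡ 28^2 = 784 ≡ 784 (mod 1121)
3^512 ≡ 784^2 = 614656 ≡ 348 (mod 1121)
3^1024 ≡ 348^2 = 121104 ≡ 36 (mod 1121)
1120 = 1024 + 64 + 32 in binary powers of 2.
So 3^1120 ≡ 36 · 434 · 1030 ≡ 765 (mod 1121).
Since 765 ≠ 1, base 3 is a Fermat witness: 1121 is composite.

765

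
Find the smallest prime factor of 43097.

71

43097 is odd.
Digit sum 23, not divisible by 3.
Ends in 7: not divisible by 5.
7: 43097 = 7·6156 + 5
11: 43097 = 11·3917 + 10
13: 43097 = 13·3315 + 2
17: 43097 = 17·2535 + 2
19: 43097 = 19·2268 + 5
23: 43097 = 23·1873 + 18
29: 43097 = 29·1486 + 3
31: 43097 = 31·1390 + 7
37: 43097 = 37·1164 + 29
41: 43097 = 41·1051 + 6
43: 43097 = 43·1002 + 11
47: 43097 = 47·916 + 45
53: 43097 = 53·813 + 8
59: 43097 = 59·730 + 27
61: 43097 = 61·706 + 31
67: 43097 = 67·643 + 16
71: 43097 = 71·607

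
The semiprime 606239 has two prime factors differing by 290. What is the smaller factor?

Since p = q + 290, we have 606239 = q(q + 290), so q² + 290q − 606239 = 0.
Discriminant: 290² + 4·606239 = 84100 + 2424956 = 2509056; √2509056 = 1584.
q = (−290 + 1584)/2 = 647, and p = q + 290 = 937.
Check: 647 · 937 = 606239.

647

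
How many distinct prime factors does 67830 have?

67830 = 2 · 33915
33915 = 3 · 11305
11305 = 5 · 2261
2261 = 7 · 323
323 = 17 · 19
67830 = 2 · 3 · 5 · 7 · 17 · 19, which has 6 distinct prime factors.

6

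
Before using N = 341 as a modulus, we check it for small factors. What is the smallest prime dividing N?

341 is odd.
Digit sum 8, not divisible by 3.
Ends in 1: not divisible by 5.
7: 341 = 7·48 + 5
11: 341 = 11·31

11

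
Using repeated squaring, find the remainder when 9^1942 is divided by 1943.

9^1 ≡ 9 (mod 1943)
9^2 ≡ 9^2 = 81 ≡ 81 (mod 1943)
9^4 ≡ 81^2 = 6561 ≡ 732 (mod 1943)
9^8 ≡ 732^2 = 535824 ≡ 1499 (mod 1943)
9^16 ≡ 1499^2 = 2247001 ≡ 893 (mod 1943)
9^32 ≡ 893^2 = 797449 ≡ 819 (mod 1943)
9^64 ≡ 819^2 = 670761 ≡ 426 (mod 1943)
9^128 ≡ 426^2 = 181476 ≡ 777 (mod 1943)
9^256 ≡ 777^2 = 603729 ≡ 1399 (mod 1943)
9^512 ≡ 1399^2 = 1957201 ≡ 600 (mod 1943)
9^1024 ≡ 600^2 = 360000 ≡ 545 (mod 1943)
1942 = 1024 + 512 + 256 + 128 + 16 + 4 + 2 in binary powers of 2.
So 9^1942 ≡ 545 · 600 · 1399 · 777 · 893 · 732 · 81 ≡ 1069 (mod 1943).
Since 1069 ≠ 1, base 9 is a Fermat witness: 1943 is composite.

1069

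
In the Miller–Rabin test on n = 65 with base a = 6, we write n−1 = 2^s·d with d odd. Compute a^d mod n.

65 − 1 = 64 = 2^6 · 1, so d = 1.
6^1 ≡ 6 (mod 65)
1 = 1 in binary powers of 2.
So 6^1 ≡ 6 ≡ 6 (mod 65).
Squaring chain: 6 → 36 → 61 → 16 → 61 → 16; never reaches −1, so base 6 is a Miller–Rabin witness that 65 is composite.

6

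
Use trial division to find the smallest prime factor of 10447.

10447 is odd.
Digit sum 16, not divisible by 3.
Ends in 7: not divisible by 5.
7: 10447 = 7·1492 + 3
11: 10447 = 11·949 + 8
13: 10447 = 13·803 + 8
17: 10447 = 17·614 + 9
19: 10447 = 19·549 + 16
23: 10447 = 23·454 + 5
29: 10447 = 29·360 + 7
31: 10447 = 31·337

31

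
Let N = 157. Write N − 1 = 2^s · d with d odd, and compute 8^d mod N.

28

157 − 1 = 156 = 2^2 · 39, so d = 39.
8^1 ≡ 8 (mod 157)
8^2 ≡ 8^2 = 64 ≡ 64 (mod 157)
8^4 ≡ 64^2 = 4096 ≡ 14 (mod 157)
8^8 ≡ 14^2 = 196 ≡ 39 (mod 157)
8^16 ≡ 39^2 = 1521 ≡ 108 (mod 157)
8^32 ≡ 108^2 = 11664 ≡ 46 (mod 157)
39 = 32 + 4 + 2 + 1 in binary powers of 2.
So 8^39 ≡ 46 · 14 · 64 · 8 ≡ 28 (mod 157).
Squaring chain: 28 → 156; reaches −1, so base 8 does not prove 157 composite.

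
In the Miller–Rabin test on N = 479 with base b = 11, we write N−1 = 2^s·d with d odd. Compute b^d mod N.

479 − 1 = 478 = 2^1 · 239, so d = 239.
11^1 ≡ 11 (mod 479)
11^2 ≡ 11^2 = 121 ≡ 121 (mod 479)
11^4 ≡ 121^2 = 14641 ≡ 271 (mod 479)
11^8 ≡ 271^2 = 73441 ≡ 154 (mod 479)
11^16 ≡ 154^2 = 23716 ≡ 245 (mod 479)
11^32 ≡ 245^2 = 60025 ≡ 150 (mod 479)
11^64 ≡ 150^2 = 22500 ≡ 466 (mod 479)
11^128 ≡ 466^2 = 217156 ≡ 169 (mod 479)
239 = 128 + 64 + 32 + 8 + 4 + 2 + 1 in binary powers of 2.
So 11^239 ≡ 169 · 466 · 150 · 154 · 271 · 121 · 11 ≡ 1 (mod 479).
Since 11^d ≡ 1 (mod 479), base 11 does not prove 479 composite.

1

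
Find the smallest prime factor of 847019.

41

847019 is odd.
Digit sum 29, not divisible by 3.
Ends in 9: not divisible by 5.
7: 847019 = 7·121002 + 5
11: 847019 = 11·77001 + 8
13: 847019 = 13·65155 + 4
17: 847019 = 17·49824 + 11
19: 847019 = 19·44579 + 18
23: 847019 = 23·36826 + 21
29: 847019 = 29·29207 + 16
31: 847019 = 31·27323 + 6
37: 847019 = 37·22892 + 15
41: 847019 = 41·20659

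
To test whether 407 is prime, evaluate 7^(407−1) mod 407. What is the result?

81

7^1 ≡ 7 (mod 407)
7^2 ≡ 7^2 = 49 ≡ 49 (mod 407)
7^4 ≡ 49^2 = 2401 ≡ 366 (mod 407)
7^8 ≡ 366^2 = 133956 ≡ 53 (mod 407)
7^16 ≡ 53^2 = 2809 ≡ 367 (mod 407)
7^32 ≡ 367^2 = 134689 ≡ 379 (mod 407)
7^64 ≡ 379^2 = 143641 ≡ 377 (mod 407)
7^128 ≡ 377^2 = 142129 ≡ 86 (mod 407)
7^256 ≡ 86^2 = 7396 ≡ 70 (mod 407)
406 = 256 + 128 + 16 + 4 + 2 in binary powers of 2.
So 7^406 ≡ 70 · 86 · 367 · 366 · 49 ≡ 81 (mod 407).
Since 81 ≠ 1, base 7 is a Fermat witness: 407 is composite.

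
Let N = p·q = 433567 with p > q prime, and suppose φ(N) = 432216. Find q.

φ(n) = (p−1)(q−1) = n − (p+q) + 1, so p + q = 433567 − 432216 + 1 = 1352.
p and q are the roots of t² − 1352t + 433567 = 0.
Discriminant: 1352² − 4·433567 = 1827904 − 1734268 = 93636; √93636 = 306.
q = (1352 − 306)/2 = 523, p = (1352 + 306)/2 = 829.
Check: 523 · 829 = 433567.

523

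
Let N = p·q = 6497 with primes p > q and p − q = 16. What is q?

Since p = q + 16, we have 6497 = q(q + 16), so q² + 16q − 6497 = 0.
Discriminant: 16² + 4·6497 = 256 + 25988 = 26244; √26244 = 162.
q = (−16 + 162)/2 = 73, and p = q + 16 = 89.
Check: 73 · 89 = 6497.

73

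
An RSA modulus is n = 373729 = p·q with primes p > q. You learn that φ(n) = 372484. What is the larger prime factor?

743

φ(n) = (p−1)(q−1) = n − (p+q) + 1, so p + q = 373729 − 372484 + 1 = 1246.
p and q are the roots of t² − 1246t + 373729 = 0.
Discriminant: 1246² − 4·373729 = 1552516 − 1494916 = 57600; √57600 = 240.
q = (1246 − 240)/2 = 503, p = (1246 + 240)/2 = 743.
Check: 503 · 743 = 373729.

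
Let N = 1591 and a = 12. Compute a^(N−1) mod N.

12^1 ≡ 12 (mod 1591)
12^2 ≡ 12^2 = 144 ≡ 144 (mod 1591)
12^4 ≡ 144^2 = 20736 ≡ 53 (mod 1591)
12^8 ≡ 53^2 = 2809 ≡ 1218 (mod 1591)
12^16 ≡ 1218^2 = 1483524 ≡ 712 (mod 1591)
12^32 ≡ 712^2 = 506944 ≡ 1006 (mod 1591)
12^64 ≡ 1006^2 = 1012036 ≡ 160 (mod 1591)
12^128 ≡ 160^2 = 25600 ≡ 144 (mod 1591)
12^256 ≡ 144^2 = 20736 ≡ 53 (mod 1591)
12^512 ≡ 53^2 = 2809 ≡ 1218 (mod 1591)
12^1024 ≡ 1218^2 = 1483524 ≡ 712 (mod 1591)
1590 = 1024 + 512 + 32 + 16 + 4 + 2 in binary powers of 2.
So 12^1590 ≡ 712 · 1218 · 1006 · 712 · 53 · 144 ≡ 84 (mod 1591).
Since 84 ≠ 1, base 12 is a Fermat witness: 1591 is composite.

84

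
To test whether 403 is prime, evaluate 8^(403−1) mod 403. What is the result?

64

8^1 ≡ 8 (mod 403)
8^2 ≡ 8^2 = 64 ≡ 64 (mod 403)
8^4 ≡ 64^2 = 4096 ≡ 66 (mod 403)
8^8 ≡ 66^2 = 4356 ≡ 326 (mod 403)
8^16 ≡ 326^2 = 106276 ≡ 287 (mod 403)
8^32 ≡ 287^2 = 82369 ≡ 157 (mod 403)
8^64 ≡ 157^2 = 24649 ≡ 66 (mod 403)
8^128 ≡ 66^2 = 4356 ≡ 326 (mod 403)
8^256 ≡ 326^2 = 106276 ≡ 287 (mod 403)
402 = 256 + 128 + 16 + 2 in binary powers of 2.
So 8^402 ≡ 287 · 326 · 287 · 64 ≡ 64 (mod 403).
Since 64 ≠ 1, base 8 is a Fermat witness: 403 is composite.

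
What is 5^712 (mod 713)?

315

5^1 ≡ 5 (mod 713)
5^2 ≡ 5^2 = 25 ≡ 25 (mod 713)
5^4 ≡ 25^2 = 625 ≡ 625 (mod 713)
5^8 ≡ 625^2 = 390625 ≡ 614 (mod 713)
5^16 ≡ 614^2 = 376996 ≡ 532 (mod 713)
5^32 ≡ 532^2 = 283024 ≡ 676 (mod 713)
5^64 ≡ 676^2 = 456976 ≡ 656 (mod 713)
5^128 ≡ 656^2 = 430336 ≡ 397 (mod 713)
5^256 ≡ 397^2 = 157609 ≡ 36 (mod 713)
5^512 ≡ 36^2 = 1296 ≡ 583 (mod 713)
712 = 512 + 128 + 64 + 8 in binary powers of 2.
So 5^712 ≡ 583 · 397 · 656 · 614 ≡ 315 (mod 713).
Since 315 ≠ 1, base 5 is a Fermat witness: 713 is composite.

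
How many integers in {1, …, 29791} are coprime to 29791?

28830

Factor: 29791 = 31^3.
φ(29791) = 31^2·(31−1) = 28830.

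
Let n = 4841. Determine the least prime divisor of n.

4841 is odd.
Digit sum 17, not divisible by 3.
Ends in 1: not divisible by 5.
7: 4841 = 7·691 + 4
11: 4841 = 11·440 + 1
13: 4841 = 13·372 + 5
17: 4841 = 17·284 + 13
19: 4841 = 19·254 + 15
23: 4841 = 23·210 + 11
29: 4841 = 29·166 + 27
31: 4841 = 31·156 + 5
37: 4841 = 37·130 + 31
41: 4841 = 41·118 + 3
43: 4841 = 43·112 + 25
47: 4841 = 47·103

47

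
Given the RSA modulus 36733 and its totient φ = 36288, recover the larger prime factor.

φ(n) = (p−1)(q−1) = n − (p+q) + 1, so p + q = 36733 − 36288 + 1 = 446.
p and q are the roots of t² − 446t + 36733 = 0.
Discriminant: 446² − 4·36733 = 198916 − 146932 = 51984; √51984 = 228.
q = (446 − 228)/2 = 109, p = (446 + 228)/2 = 337.
Check: 109 · 337 = 36733.

337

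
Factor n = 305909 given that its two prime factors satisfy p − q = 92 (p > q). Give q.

509

Since p = q + 92, we have 305909 = q(q + 92), so q² + 92q − 305909 = 0.
Discriminant: 92² + 4·305909 = 8464 + 1223636 = 1232100; √1232100 = 1110.
q = (−92 + 1110)/2 = 509, and p = q + 92 = 601.
Check: 509 · 601 = 305909.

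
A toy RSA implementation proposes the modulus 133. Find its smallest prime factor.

133 is odd.
Digit sum 7, not divisible by 3.
Ends in 3: not divisible by 5.
7: 133 = 7·19

7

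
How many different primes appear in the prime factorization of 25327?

25327 = 19 · 1333
1333 = 31 · 43
25327 = 19 · 31 · 43, which has 3 distinct prime factors.

3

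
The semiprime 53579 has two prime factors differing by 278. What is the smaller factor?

131

Since p = q + 278, we have 53579 = q(q + 278), so q² + 278q − 53579 = 0.
Discriminant: 278² + 4·53579 = 77284 + 214316 = 291600; √291600 = 540.
q = (−278 + 540)/2 = 131, and p = q + 278 = 409.
Check: 131 · 409 = 53579.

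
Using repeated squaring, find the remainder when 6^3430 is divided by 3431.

6^1 ≡ 6 (mod 3431)
6^2 ≡ 6^2 = 36 ≡ 36 (mod 3431)
6^4 ≡ 36^2 = 1296 ≡ 1296 (mod 3431)
6^8 ≡ 1296^2 = 1679616 ≡ 1857 (mod 3431)
6^16 ≡ 1857^2 = 3448449 ≡ 294 (mod 3431)
6^32 ≡ 294^2 = 86436 ≡ 661 (mod 3431)
6^64 ≡ 661^2 = 436921 ≡ 1184 (mod 3431)
6^128 ≡ 1184^2 = 1401856 ≡ 2008 (mod 3431)
6^256 ≡ 2008^2 = 4032064 ≡ 639 (mod 3431)
6^512 ≡ 639^2 = 408321 ≡ 32 (mod 3431)
6^1024 ≡ 32^2 = 1024 ≡ 1024 (mod 3431)
6^2048 ≡ 1024^2 = 1048576 ≡ 2121 (mod 3431)
3430 = 2048 + 1024 + 256 + 64 + 32 + 4 + 2 in binary powers of 2.
So 6^3430 ≡ 2121 · 1024 · 639 · 1184 · 661 · 1296 · 36 ≡ 1955 (mod 3431).
Since 1955 ≠ 1, base 6 is a Fermat witness: 3431 is composite.

1955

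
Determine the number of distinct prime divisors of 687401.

4

687401 = 11^2 · 5681
5681 = 13 · 437
437 = 19 · 23
687401 = 11^2 · 13 · 19 · 23, which has 4 distinct prime factors.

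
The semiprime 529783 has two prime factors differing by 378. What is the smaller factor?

Since p = q + 378, we have 529783 = q(q + 378), so q² + 378q − 529783 = 0.
Discriminant: 378² + 4·529783 = 142884 + 2119132 = 2262016; √2262016 = 1504.
q = (−378 + 1504)/2 = 563, and p = q + 378 = 941.
Check: 563 · 941 = 529783.

563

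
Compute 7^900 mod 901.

293

7^1 ≡ 7 (mod 901)
7^2 ≡ 7^2 = 49 ≡ 49 (mod 901)
7^4 ≡ 49^2 = 2401 ≡ 599 (mod 901)
7^8 ≡ 599^2 = 358801 ≡ 203 (mod 901)
7^16 ≡ 203^2 = 41209 ≡ 664 (mod 901)
7^32 ≡ 664^2 = 440896 ≡ 307 (mod 901)
7^64 ≡ 307^2 = 94249 ≡ 545 (mod 901)
7^128 ≡ 545^2 = 297025 ≡ 596 (mod 901)
7^256 ≡ 596^2 = 355216 ≡ 222 (mod 901)
7^512 ≡ 222^2 = 49284 ≡ 630 (mod 901)
900 = 512 + 256 + 128 + 4 in binary powers of 2.
So 7^900 ≡ 630 · 222 · 596 · 599 ≡ 293 (mod 901).
Since 293 ≠ 1, base 7 is a Fermat witness: 901 is composite.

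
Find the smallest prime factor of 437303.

437303 is odd.
Digit sum 20, not divisible by 3.
Ends in 3: not divisible by 5.
7: 437303 = 7·62471 + 6
11: 437303 = 11·39754 + 9
13: 437303 = 13·33638 + 9
17: 437303 = 17·25723 + 12
19: 437303 = 19·23015 + 18
23: 437303 = 23·19013 + 4
29: 437303 = 29·15079 + 12
31: 437303 = 31·14106 + 17
37: 437303 = 37·11819

37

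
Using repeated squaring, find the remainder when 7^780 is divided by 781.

45

7^1 ≡ 7 (mod 781)
7^2 ≡ 7^2 = 49 ≡ 49 (mod 781)
7^4 ≡ 49^2 = 2401 ≡ 58 (mod 781)
7^8 ≡ 58^2 = 3364 ≡ 240 (mod 781)
7^16 ≡ 240^2 = 57600 ≡ 587 (mod 781)
7^32 ≡ 587^2 = 344569 ≡ 148 (mod 781)
7^64 ≡ 148^2 = 21904 ≡ 36 (mod 781)
7^128 ≡ 36^2 = 1296 ≡ 515 (mod 781)
7^256 ≡ 515^2 = 265225 ≡ 466 (mod 781)
7^512 ≡ 466^2 = 217156 ≡ 38 (mod 781)
780 = 512 + 256 + 8 + 4 in binary powers of 2.
So 7^780 ≡ 38 · 466 · 240 · 58 ≡ 45 (mod 781).
Since 45 ≠ 1, base 7 is a Fermat witness: 781 is composite.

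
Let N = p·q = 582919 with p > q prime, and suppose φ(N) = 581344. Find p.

φ(n) = (p−1)(q−1) = n − (p+q) + 1, so p + q = 582919 − 581344 + 1 = 1576.
p and q are the roots of t² − 1576t + 582919 = 0.
Discriminant: 1576² − 4·582919 = 2483776 − 2331676 = 152100; √152100 = 390.
q = (1576 − 390)/2 = 593, p = (1576 + 390)/2 = 983.
Check: 593 · 983 = 582919.

983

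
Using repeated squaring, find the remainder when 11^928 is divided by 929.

1

11^1 ≡ 11 (mod 929)
11^2 ≡ 11^2 = 121 ≡ 121 (mod 929)
11^4 ≡ 121^2 = 14641 ≡ 706 (mod 929)
11^8 ≡ 706^2 = 498436 ≡ 492 (mod 929)
11^16 ≡ 492^2 = 242064 ≡ 524 (mod 929)
11^32 ≡ 524^2 = 274576 ≡ 521 (mod 929)
11^64 ≡ 521^2 = 271441 ≡ 173 (mod 929)
11^128 ≡ 173^2 = 29929 ≡ 201 (mod 929)
11^256 ≡ 201^2 = 40401 ≡ 454 (mod 929)
11^512 ≡ 454^2 = 206116 ≡ 807 (mod 929)
928 = 512 + 256 + 128 + 32 in binary powers of 2.
So 11^928 ≡ 807 · 454 · 201 · 521 ≡ 1 (mod 929).
Since the result is 1, base 11 gives no evidence that 929 is composite.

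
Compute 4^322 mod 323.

101

4^1 ≡ 4 (mod 323)
4^2 ≡ 4^2 = 16 ≡ 16 (mod 323)
4^4 ≡ 16^2 = 256 ≡ 256 (mod 323)
4^8 ≡ 256^2 = 65536 ≡ 290 (mod 323)
4^16 ≡ 290^2 = 84100 ≡ 120 (mod 323)
4^32 ≡ 120^2 = 14400 ≡ 188 (mod 323)
4^64 ≡ 188^2 = 35344 ≡ 137 (mod 323)
4^128 ≡ 137^2 = 18769 ≡ 35 (mod 323)
4^256 ≡ 35^2 = 1225 ≡ 256 (mod 323)
322 = 256 + 64 + 2 in binary powers of 2.
So 4^322 ≡ 256 · 137 · 16 ≡ 101 (mod 323).
Since 101 ≠ 1, base 4 is a Fermat witness: 323 is composite.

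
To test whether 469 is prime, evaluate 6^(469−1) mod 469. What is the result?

6^1 ≡ 6 (mod 469)
6^2 ≡ 6^2 = 36 ≡ 36 (mod 469)
6^4 ≡ 36^2 = 1296 ≡ 358 (mod 469)
6^8 ≡ 358^2 = 128164 ≡ 127 (mod 469)
6^16 ≡ 127^2 = 16129 ≡ 183 (mod 469)
6^32 ≡ 183^2 = 33489 ≡ 190 (mod 469)
6^64 ≡ 190^2 = 36100 ≡ 456 (mod 469)
6^128 ≡ 456^2 = 207936 ≡ 169 (mod 469)
6^256 ≡ 169^2 = 28561 ≡ 421 (mod 469)
468 = 256 + 128 + 64 + 16 + 4 in binary powers of 2.
So 6^468 ≡ 421 · 169 · 456 · 183 · 358 ≡ 225 (mod 469).
Since 225 ≠ 1, base 6 is a Fermat witness: 469 is composite.

225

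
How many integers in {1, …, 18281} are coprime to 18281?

18000

Factor: 18281 = 101 · 181.
φ(18281) = (101−1) · (181−1) = 100 · 180 = 18000.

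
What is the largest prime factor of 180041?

79

180041 = 43 · 4187
4187 = 53 · 79
79 is prime.
So 180041 = 43 · 53 · 79; the largest prime factor is 79.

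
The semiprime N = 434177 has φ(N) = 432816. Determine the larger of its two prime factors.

φ(n) = (p−1)(q−1) = n − (p+q) + 1, so p + q = 434177 − 432816 + 1 = 1362.
p and q are the roots of t² − 1362t + 434177 = 0.
Discriminant: 1362² − 4·434177 = 1855044 − 1736708 = 118336; √118336 = 344.
q = (1362 − 344)/2 = 509, p = (1362 + 344)/2 = 853.
Check: 509 · 853 = 434177.

853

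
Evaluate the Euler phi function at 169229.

159120

Factor: 169229 = 31 · 53 · 103.
φ(169229) = (31−1) · (53−1) · (103−1) = 30 · 52 · 102 = 159120.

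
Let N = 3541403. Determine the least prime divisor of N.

3541403 is odd.
Digit sum 20, not divisible by 3.
Ends in 3: not divisible by 5.
7: 3541403 = 7·505914 + 5
11: 3541403 = 11·321945 + 8
13: 3541403 = 13·272415 + 8
17: 3541403 = 17·208317 + 14
19: 3541403 = 19·186389 + 12
23: 3541403 = 23·153974 + 1
29: 3541403 = 29·122117 + 10
31: 3541403 = 31·114238 + 25
37: 3541403 = 37·95713 + 22
41: 3541403 = 41·86375 + 28
43: 3541403 = 43·82358 + 9
47: 3541403 = 47·75349

47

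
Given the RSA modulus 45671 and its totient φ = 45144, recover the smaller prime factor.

φ(n) = (p−1)(q−1) = n − (p+q) + 1, so p + q = 45671 − 45144 + 1 = 528.
p and q are the roots of t² − 528t + 45671 = 0.
Discriminant: 528² − 4·45671 = 278784 − 182684 = 96100; √96100 = 310.
q = (528 − 310)/2 = 109, p = (528 + 310)/2 = 419.
Check: 109 · 419 = 45671.

109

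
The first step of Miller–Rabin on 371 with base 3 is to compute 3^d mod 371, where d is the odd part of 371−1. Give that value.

371 − 1 = 370 = 2^1 · 185, so d = 185.
3^1 ≡ 3 (mod 371)
3^2 ≡ 3^2 = 9 ≡ 9 (mod 371)
3^4 ≡ 9^2 = 81 ≡ 81 (mod 371)
3^8 ≡ 81^2 = 6561 ≡ 254 (mod 371)
3^16 ≡ 254^2 = 64516 ≡ 333 (mod 371)
3^32 ≡ 333^2 = 110889 ≡ 331 (mod 371)
3^64 ≡ 331^2 = 109561 ≡ 116 (mod 371)
3^128 ≡ 116^2 = 13456 ≡ 100 (mod 371)
185 = 128 + 32 + 16 + 8 + 1 in binary powers of 2.
So 3^185 ≡ 100 · 331 · 333 · 254 · 3 ≡ 26 (mod 371).
Squaring chain: 26; never reaches −1, so base 3 is a Miller–Rabin witness that 371 is composite.

26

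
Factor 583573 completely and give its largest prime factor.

89

583573 = 79 · 7387
7387 = 83 · 89
89 is prime.
So 583573 = 79 · 83 · 89; the largest prime factor is 89.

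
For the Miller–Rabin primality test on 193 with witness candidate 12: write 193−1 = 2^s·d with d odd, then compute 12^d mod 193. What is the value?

193 − 1 = 192 = 2^6 · 3, so d = 3.
12^1 ≡ 12 (mod 193)
12^2 ≡ 12^2 = 144 ≡ 144 (mod 193)
3 = 2 + 1 in binary powers of 2.
So 12^3 ≡ 144 · 12 ≡ 184 (mod 193).
Squaring chain: 184 → 81 → 192 → 1 → 1 → 1; reaches −1, so base 12 does not prove 193 composite.

184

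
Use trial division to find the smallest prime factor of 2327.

2327 is odd.
Digit sum 14, not divisible by 3.
Ends in 7: not divisible by 5.
7: 2327 = 7·332 + 3
11: 2327 = 11·211 + 6
13: 2327 = 13·179

13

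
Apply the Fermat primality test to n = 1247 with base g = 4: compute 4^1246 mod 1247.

1

4^1 ≡ 4 (mod 1247)
4^2 ≡ 4^2 = 16 ≡ 16 (mod 1247)
4^4 ≡ 16^2 = 256 ≡ 256 (mod 1247)
4^8 ≡ 256^2 = 65536 ≡ 692 (mod 1247)
4^16 ≡ 692^2 = 478864 ≡ 16 (mod 1247)
4^32 ≡ 16^2 = 256 ≡ 256 (mod 1247)
4^64 ≡ 256^2 = 65536 ≡ 692 (mod 1247)
4^128 ≡ 692^2 = 478864 ≡ 16 (mod 1247)
4^256 ≡ 16^2 = 256 ≡ 256 (mod 1247)
4^512 ≡ 256^2 = 65536 ≡ 692 (mod 1247)
4^1024 ≡ 692^2 = 478864 ≡ 16 (mod 1247)
1246 = 1024 + 128 + 64 + 16 + 8 + 4 + 2 in binary powers of 2.
So 4^1246 ≡ 16 · 16 · 692 · 16 · 692 · 256 · 16 ≡ 1 (mod 1247).
Since the result is 1, base 4 gives no evidence that 1247 is composite.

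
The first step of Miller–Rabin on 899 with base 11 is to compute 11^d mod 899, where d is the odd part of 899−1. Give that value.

899 − 1 = 898 = 2^1 · 449, so d = 449.
11^1 ≡ 11 (mod 899)
11^2 ≡ 11^2 = 121 ≡ 121 (mod 899)
11^4 ≡ 121^2 = 14641 ≡ 257 (mod 899)
11^8 ≡ 257^2 = 66049 ≡ 422 (mod 899)
11^16 ≡ 422^2 = 178084 ≡ 82 (mod 899)
11^32 ≡ 82^2 = 6724 ≡ 431 (mod 899)
11^64 ≡ 431^2 = 185761 ≡ 567 (mod 899)
11^128 ≡ 567^2 = 321489 ≡ 546 (mod 899)
11^256 ≡ 546^2 = 298116 ≡ 547 (mod 899)
449 = 256 + 128 + 64 + 1 in binary powers of 2.
So 11^449 ≡ 547 · 546 · 567 · 11 ≡ 823 (mod 899).
Squaring chain: 823; never reaches −1, so base 11 is a Miller–Rabin witness that 899 is composite.

823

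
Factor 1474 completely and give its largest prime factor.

67

1474 = 2 · 737
737 = 11 · 67
67 is prime.
So 1474 = 2 · 11 · 67; the largest prime factor is 67.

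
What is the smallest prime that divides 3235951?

89

3235951 is odd.
Digit sum 28, not divisible by 3.
Ends in 1: not divisible by 5.
7: 3235951 = 7·462278 + 5
11: 3235951 = 11·294177 + 4
13: 3235951 = 13·248919 + 4
17: 3235951 = 17·190350 + 1
19: 3235951 = 19·170313 + 4
23: 3235951 = 23·140693 + 12
29: 3235951 = 29·111584 + 15
31: 3235951 = 31·104385 + 16
37: 3235951 = 37·87458 + 5
41: 3235951 = 41·78925 + 26
43: 3235951 = 43·75254 + 29
47: 3235951 = 47·68850 + 1
53: 3235951 = 53·61055 + 36
59: 3235951 = 59·54846 + 37
61: 3235951 = 61·53048 + 23
67: 3235951 = 67·48297 + 52
71: 3235951 = 71·45576 + 55
73: 3235951 = 73·44328 + 7
79: 3235951 = 79·40961 + 32
83: 3235951 = 83·38987 + 30
89: 3235951 = 89·36359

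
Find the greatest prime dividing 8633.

97

8633 = 89 · 97
97 is prime.
So 8633 = 89 · 97; the largest prime factor is 97.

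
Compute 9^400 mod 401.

1

9^1 ≡ 9 (mod 401)
9^2 ≡ 9^2 = 81 ≡ 81 (mod 401)
9^4 ≡ 81^2 = 6561 ≡ 145 (mod 401)
9^8 ≡ 145^2 = 21025 ≡ 173 (mod 401)
9^16 ≡ 173^2 = 29929 ≡ 255 (mod 401)
9^32 ≡ 255^2 = 65025 ≡ 63 (mod 401)
9^64 ≡ 63^2 = 3969 ≡ 360 (mod 401)
9^128 ≡ 360^2 = 129600 ≡ 77 (mod 401)
9^256 ≡ 77^2 = 5929 ≡ 315 (mod 401)
400 = 256 + 128 + 16 in binary powers of 2.
So 9^400 ≡ 315 · 77 · 255 ≡ 1 (mod 401).
Since the result is 1, base 9 gives no evidence that 401 is composite.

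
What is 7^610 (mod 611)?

17

7^1 ≡ 7 (mod 611)
7^2 ≡ 7^2 = 49 ≡ 49 (mod 611)
7^4 ≡ 49^2 = 2401 ≡ 568 (mod 611)
7^8 ≡ 568^2 = 322624 ≡ 16 (mod 611)
7^16 ≡ 16^2 = 256 ≡ 256 (mod 611)
7^32 ≡ 256^2 = 65536 ≡ 159 (mod 611)
7^64 ≡ 159^2 = 25281 ≡ 230 (mod 611)
7^128 ≡ 230^2 = 52900 ≡ 354 (mod 611)
7^256 ≡ 354^2 = 125316 ≡ 61 (mod 611)
7^512 ≡ 61^2 = 3721 ≡ 55 (mod 611)
610 = 512 + 64 + 32 + 2 in binary powers of 2.
So 7^610 ≡ 55 · 230 · 159 · 49 ≡ 17 (mod 611).
Since 17 ≠ 1, base 7 is a Fermat witness: 611 is composite.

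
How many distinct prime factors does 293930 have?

293930 = 2 · 146965
146965 = 5 · 29393
29393 = 7 · 4199
4199 = 13 · 323
323 = 17 · 19
293930 = 2 · 5 · 7 · 13 · 17 · 19, which has 6 distinct prime factors.

6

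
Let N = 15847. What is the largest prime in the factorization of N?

15847 = 13 · 1219
1219 = 23 · 53
53 is prime.
So 15847 = 13 · 23 · 53; the largest prime factor is 53.

53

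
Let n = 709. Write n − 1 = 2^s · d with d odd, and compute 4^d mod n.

708

709 − 1 = 708 = 2^2 · 177, so d = 177.
4^1 ≡ 4 (mod 709)
4^2 ≡ 4^2 = 16 ≡ 16 (mod 709)
4^4 ≡ 16^2 = 256 ≡ 256 (mod 709)
4^8 ≡ 256^2 = 65536 ≡ 308 (mod 709)
4^16 ≡ 308^2 = 94864 ≡ 567 (mod 709)
4^32 ≡ 567^2 = 321489 ≡ 312 (mod 709)
4^64 ≡ 312^2 = 97344 ≡ 211 (mod 709)
4^128 ≡ 211^2 = 44521 ≡ 563 (mod 709)
177 = 128 + 32 + 16 + 1 in binary powers of 2.
So 4^177 ≡ 563 · 312 · 567 · 4 ≡ 708 (mod 709).
Since 4^d ≡ 708 (mod 709), base 4 does not prove 709 composite.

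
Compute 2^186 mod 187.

2^1 ≡ 2 (mod 187)
2^2 ≡ 2^2 = 4 ≡ 4 (mod 187)
2^4 ≡ 4^2 = 16 ≡ 16 (mod 187)
2^8 ≡ 16^2 = 256 ≡ 69 (mod 187)
2^16 ≡ 69^2 = 4761 ≡ 86 (mod 187)
2^32 ≡ 86^2 = 7396 ≡ 103 (mod 187)
2^64 ≡ 103^2 = 10609 ≡ 137 (mod 187)
2^128 ≡ 137^2 = 18769 ≡ 69 (mod 187)
186 = 128 + 32 + 16 + 8 + 2 in binary powers of 2.
So 2^186 ≡ 69 · 103 · 86 · 69 · 4 ≡ 174 (mod 187).
Since 174 ≠ 1, base 2 is a Fermat witness: 187 is composite.

174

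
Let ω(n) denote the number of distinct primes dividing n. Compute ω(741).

741 = 3 · 247
247 = 13 · 19
741 = 3 · 13 · 19, which has 3 distinct prime factors.

3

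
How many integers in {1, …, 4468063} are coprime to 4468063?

4386720

Factor: 4468063 = 149 · 157 · 191.
φ(4468063) = (149−1) · (157−1) · (191−1) = 148 · 156 · 190 = 4386720.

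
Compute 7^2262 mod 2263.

7^1 ≡ 7 (mod 2263)
7^2 ≡ 7^2 = 49 ≡ 49 (mod 2263)
7^4 ≡ 49^2 = 2401 ≡ 138 (mod 2263)
7^8 ≡ 138^2 = 19044 ≡ 940 (mod 2263)
7^16 ≡ 940^2 = 883600 ≡ 1030 (mod 2263)
7^32 ≡ 1030^2 = 1060900 ≡ 1816 (mod 2263)
7^64 ≡ 1816^2 = 3297856 ≡ 665 (mod 2263)
7^128 ≡ 665^2 = 442225 ≡ 940 (mod 2263)
7^256 ≡ 940^2 = 883600 ≡ 1030 (mod 2263)
7^512 ≡ 1030^2 = 1060900 ≡ 1816 (mod 2263)
7^1024 ≡ 1816^2 = 3297856 ≡ 665 (mod 2263)
7^2048 ≡ 665^2 = 442225 ≡ 940 (mod 2263)
2262 = 2048 + 128 + 64 + 16 + 4 + 2 in binary powers of 2.
So 7^2262 ≡ 940 · 940 · 665 · 1030 · 138 · 49 ≡ 1287 (mod 2263).
Since 1287 ≠ 1, base 7 is a Fermat witness: 2263 is composite.

1287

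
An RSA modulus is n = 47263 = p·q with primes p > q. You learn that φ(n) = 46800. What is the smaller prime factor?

φ(n) = (p−1)(q−1) = n − (p+q) + 1, so p + q = 47263 − 46800 + 1 = 464.
p and q are the roots of t² − 464t + 47263 = 0.
Discriminant: 464² − 4·47263 = 215296 − 189052 = 26244; √26244 = 162.
q = (464 − 162)/2 = 151, p = (464 + 162)/2 = 313.
Check: 151 · 313 = 47263.

151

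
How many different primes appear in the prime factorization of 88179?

5

88179 = 3 · 29393
29393 = 7 · 4199
4199 = 13 · 323
323 = 17 · 19
88179 = 3 · 7 · 13 · 17 · 19, which has 5 distinct prime factors.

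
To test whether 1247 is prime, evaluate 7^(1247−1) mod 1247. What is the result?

7^1 ≡ 7 (mod 1247)
7^2 ≡ 7^2 = 49 ≡ 49 (mod 1247)
7^4 ≡ 49^2 = 2401 ≡ 1154 (mod 1247)
7^8 ≡ 1154^2 = 1331716 ≡ 1167 (mod 1247)
7^16 ≡ 1167^2 = 1361889 ≡ 165 (mod 1247)
7^32 ≡ 165^2 = 27225 ≡ 1038 (mod 1247)
7^64 ≡ 1038^2 = 1077444 ≡ 36 (mod 1247)
7^128 ≡ 36^2 = 1296 ≡ 49 (mod 1247)
7^256 ≡ 49^2 = 2401 ≡ 1154 (mod 1247)
7^512 ≡ 1154^2 = 1331716 ≡ 1167 (mod 1247)
7^1024 ≡ 1167^2 = 1361889 ≡ 165 (mod 1247)
1246 = 1024 + 128 + 64 + 16 + 8 + 4 + 2 in binary powers of 2.
So 7^1246 ≡ 165 · 49 · 36 · 165 · 1167 · 1154 · 49 ≡ 552 (mod 1247).
Since 552 ≠ 1, base 7 is a Fermat witness: 1247 is composite.

552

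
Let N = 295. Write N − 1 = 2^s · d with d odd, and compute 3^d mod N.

295 − 1 = 294 = 2^1 · 147, so d = 147.
3^1 ≡ 3 (mod 295)
3^2 ≡ 3^2 = 9 ≡ 9 (mod 295)
3^4 ≡ 9^2 = 81 ≡ 81 (mod 295)
3^8 ≡ 81^2 = 6561 ≡ 71 (mod 295)
3^16 ≡ 71^2 = 5041 ≡ 26 (mod 295)
3^32 ≡ 26^2 = 676 ≡ 86 (mod 295)
3^64 ≡ 86^2 = 7396 ≡ 21 (mod 295)
3^128 ≡ 21^2 = 441 ≡ 146 (mod 295)
147 = 128 + 16 + 2 + 1 in binary powers of 2.
So 3^147 ≡ 146 · 26 · 9 · 3 ≡ 127 (mod 295).
Squaring chain: 127; never reaches −1, so base 3 is a Miller–Rabin witness that 295 is composite.

127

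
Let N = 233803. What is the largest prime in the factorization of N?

89

233803 = 37 · 6319
6319 = 71 · 89
89 is prime.
So 233803 = 37 · 71 · 89; the largest prime factor is 89.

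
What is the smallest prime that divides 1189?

1189 is odd.
Digit sum 19, not divisible by 3.
Ends in 9: not divisible by 5.
7: 1189 = 7·169 + 6
11: 1189 = 11·108 + 1
13: 1189 = 13·91 + 6
17: 1189 = 17·69 + 16
19: 1189 = 19·62 + 11
23: 1189 = 23·51 + 16
29: 1189 = 29·41

29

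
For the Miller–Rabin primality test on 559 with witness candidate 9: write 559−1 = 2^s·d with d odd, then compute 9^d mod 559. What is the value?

391

559 − 1 = 558 = 2^1 · 279, so d = 279.
9^1 ≡ 9 (mod 559)
9^2 ≡ 9^2 = 81 ≡ 81 (mod 559)
9^4 ≡ 81^2 = 6561 ≡ 412 (mod 559)
9^8 ≡ 412^2 = 169744 ≡ 367 (mod 559)
9^16 ≡ 367^2 = 134689 ≡ 529 (mod 559)
9^32 ≡ 529^2 = 279841 ≡ 341 (mod 559)
9^64 ≡ 341^2 = 116281 ≡ 9 (mod 559)
9^128 ≡ 9^2 = 81 ≡ 81 (mod 559)
9^256 ≡ 81^2 = 6561 ≡ 412 (mod 559)
279 = 256 + 16 + 4 + 2 + 1 in binary powers of 2.
So 9^279 ≡ 412 · 529 · 412 · 81 · 9 ≡ 391 (mod 559).
Squaring chain: 391; never reaches −1, so base 9 is a Miller–Rabin witness that 559 is composite.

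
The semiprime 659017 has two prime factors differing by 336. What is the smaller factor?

661

Since p = q + 336, we have 659017 = q(q + 336), so q² + 336q − 659017 = 0.
Discriminant: 336² + 4·659017 = 112896 + 2636068 = 2748964; √2748964 = 1658.
q = (−336 + 1658)/2 = 661, and p = q + 336 = 997.
Check: 661 · 997 = 659017.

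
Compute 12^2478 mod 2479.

2024

12^1 ≡ 12 (mod 2479)
12^2 ≡ 12^2 = 144 ≡ 144 (mod 2479)
12^4 ≡ 144^2 = 20736 ≡ 904 (mod 2479)
12^8 ≡ 904^2 = 817216 ≡ 1625 (mod 2479)
12^16 ≡ 1625^2 = 2640625 ≡ 490 (mod 2479)
12^32 ≡ 490^2 = 240100 ≡ 2116 (mod 2479)
12^64 ≡ 2116^2 = 4477456 ≡ 382 (mod 2479)
12^128 ≡ 382^2 = 145924 ≡ 2142 (mod 2479)
12^256 ≡ 2142^2 = 4588164 ≡ 2014 (mod 2479)
12^512 ≡ 2014^2 = 4056196 ≡ 552 (mod 2479)
12^1024 ≡ 552^2 = 304704 ≡ 2266 (mod 2479)
12^2048 ≡ 2266^2 = 5134756 ≡ 747 (mod 2479)
2478 = 2048 + 256 + 128 + 32 + 8 + 4 + 2 in binary powers of 2.
So 12^2478 ≡ 747 · 2014 · 2142 · 2116 · 1625 · 904 · 144 ≡ 2024 (mod 2479).
Since 2024 ≠ 1, base 12 is a Fermat witness: 2479 is composite.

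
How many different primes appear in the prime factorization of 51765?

51765 = 3 · 17255
17255 = 5 · 3451
3451 = 7 · 493
493 = 17 · 29
51765 = 3 · 5 · 7 · 17 · 29, which has 5 distinct prime factors.

5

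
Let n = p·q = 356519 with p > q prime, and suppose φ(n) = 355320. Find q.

541

φ(n) = (p−1)(q−1) = n − (p+q) + 1, so p + q = 356519 − 355320 + 1 = 1200.
p and q are the roots of t² − 1200t + 356519 = 0.
Discriminant: 1200² − 4·356519 = 1440000 − 1426076 = 13924; √13924 = 118.
q = (1200 − 118)/2 = 541, p = (1200 + 118)/2 = 659.
Check: 541 · 659 = 356519.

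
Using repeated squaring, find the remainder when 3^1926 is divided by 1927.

3^1 ≡ 3 (mod 1927)
3^2 ≡ 3^2 = 9 ≡ 9 (mod 1927)
3^4 ≡ 9^2 = 81 ≡ 81 (mod 1927)
3^8 ≡ 81^2 = 6561 ≡ 780 (mod 1927)
3^16 ≡ 780^2 = 608400 ≡ 1395 (mod 1927)
3^32 ≡ 1395^2 = 1946025 ≡ 1682 (mod 1927)
3^64 ≡ 1682^2 = 2829124 ≡ 288 (mod 1927)
3^128 ≡ 288^2 = 82944 ≡ 83 (mod 1927)
3^256 ≡ 83^2 = 6889 ≡ 1108 (mod 1927)
3^512 ≡ 1108^2 = 1227664 ≡ 165 (mod 1927)
3^1024 ≡ 165^2 = 27225 ≡ 247 (mod 1927)
1926 = 1024 + 512 + 256 + 128 + 4 + 2 in binary powers of 2.
So 3^1926 ≡ 247 · 165 · 1108 · 83 · 81 · 9 ≡ 237 (mod 1927).
Since 237 ≠ 1, base 3 is a Fermat witness: 1927 is composite.

237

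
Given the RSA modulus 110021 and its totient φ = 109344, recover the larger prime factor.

409

φ(n) = (p−1)(q−1) = n − (p+q) + 1, so p + q = 110021 − 109344 + 1 = 678.
p and q are the roots of t² − 678t + 110021 = 0.
Discriminant: 678² − 4·110021 = 459684 − 440084 = 19600; √19600 = 140.
q = (678 − 140)/2 = 269, p = (678 + 140)/2 = 409.
Check: 269 · 409 = 110021.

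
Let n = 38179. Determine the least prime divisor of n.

38179 is odd.
Digit sum 28, not divisible by 3.
Ends in 9: not divisible by 5.
7: 38179 = 7·5454 + 1
11: 38179 = 11·3470 + 9
13: 38179 = 13·2936 + 11
17: 38179 = 17·2245 + 14
19: 38179 = 19·2009 + 8
23: 38179 = 23·1659 + 22
29: 38179 = 29·1316 + 15
31: 38179 = 31·1231 + 18
37: 38179 = 37·1031 + 32
41: 38179 = 41·931 + 8
43: 38179 = 43·887 + 38
47: 38179 = 47·812 + 15
53: 38179 = 53·720 + 19
59: 38179 = 59·647 + 6
61: 38179 = 61·625 + 54
67: 38179 = 67·569 + 56
71: 38179 = 71·537 + 52
73: 38179 = 73·523

73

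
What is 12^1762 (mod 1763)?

12^1 ≡ 12 (mod 1763)
12^2 ≡ 12^2 = 144 ≡ 144 (mod 1763)
12^4 ≡ 144^2 = 20736 ≡ 1343 (mod 1763)
12^8 ≡ 1343^2 = 1803649 ≡ 100 (mod 1763)
12^16 ≡ 100^2 = 10000 ≡ 1185 (mod 1763)
12^32 ≡ 1185^2 = 1404225 ≡ 877 (mod 1763)
12^64 ≡ 877^2 = 769129 ≡ 461 (mod 1763)
12^128 ≡ 461^2 = 212521 ≡ 961 (mod 1763)
12^256 ≡ 961^2 = 923521 ≡ 1472 (mod 1763)
12^512 ≡ 1472^2 = 2166784 ≡ 57 (mod 1763)
12^1024 ≡ 57^2 = 3249 ≡ 1486 (mod 1763)
1762 = 1024 + 512 + 128 + 64 + 32 + 2 in binary powers of 2.
So 12^1762 ≡ 1486 · 57 · 961 · 461 · 877 · 144 ≡ 1743 (mod 1763).
Since 1743 ≠ 1, base 12 is a Fermat witness: 1763 is composite.

1743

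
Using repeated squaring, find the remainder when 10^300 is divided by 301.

78

10^1 ≡ 10 (mod 301)
10^2 ≡ 10^2 = 100 ≡ 100 (mod 301)
10^4 ≡ 100^2 = 10000 ≡ 67 (mod 301)
10^8 ≡ 67^2 = 4489 ≡ 275 (mod 301)
10^16 ≡ 275^2 = 75625 ≡ 74 (mod 301)
10^32 ≡ 74^2 = 5476 ≡ 58 (mod 301)
10^64 ≡ 58^2 = 3364 ≡ 53 (mod 301)
10^128 ≡ 53^2 = 2809 ≡ 100 (mod 301)
10^256 ≡ 100^2 = 10000 ≡ 67 (mod 301)
300 = 256 + 32 + 8 + 4 in binary powers of 2.
So 10^300 ≡ 67 · 58 · 275 · 67 ≡ 78 (mod 301).
Since 78 ≠ 1, base 10 is a Fermat witness: 301 is composite.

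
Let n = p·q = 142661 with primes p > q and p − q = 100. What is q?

Since p = q + 100, we have 142661 = q(q + 100), so q² + 100q − 142661 = 0.
Discriminant: 100² + 4·142661 = 10000 + 570644 = 580644; √580644 = 762.
q = (−100 + 762)/2 = 331, and p = q + 100 = 431.
Check: 331 · 431 = 142661.

331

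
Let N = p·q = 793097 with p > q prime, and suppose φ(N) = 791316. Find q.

φ(n) = (p−1)(q−1) = n − (p+q) + 1, so p + q = 793097 − 791316 + 1 = 1782.
p and q are the roots of t² − 1782t + 793097 = 0.
Discriminant: 1782² − 4·793097 = 3175524 − 3172388 = 3136; √3136 = 56.
q = (1782 − 56)/2 = 863, p = (1782 + 56)/2 = 919.
Check: 863 · 919 = 793097.

863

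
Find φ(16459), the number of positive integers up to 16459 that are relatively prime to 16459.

16200

Factor: 16459 = 109 · 151.
φ(16459) = (109−1) · (151−1) = 108 · 150 = 16200.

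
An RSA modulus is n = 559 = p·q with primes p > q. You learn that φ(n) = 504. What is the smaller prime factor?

13

φ(n) = (p−1)(q−1) = n − (p+q) + 1, so p + q = 559 − 504 + 1 = 56.
p and q are the roots of t² − 56t + 559 = 0.
Discriminant: 56² − 4·559 = 3136 − 2236 = 900; √900 = 30.
q = (56 − 30)/2 = 13, p = (56 + 30)/2 = 43.
Check: 13 · 43 = 559.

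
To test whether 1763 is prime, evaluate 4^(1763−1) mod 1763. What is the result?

4^1 ≡ 4 (mod 1763)
4^2 ≡ 4^2 = 16 ≡ 16 (mod 1763)
4^4 ≡ 16^2 = 256 ≡ 256 (mod 1763)
4^8 ≡ 256^2 = 65536 ≡ 305 (mod 1763)
4^16 ≡ 305^2 = 93025 ≡ 1349 (mod 1763)
4^32 ≡ 1349^2 = 1819801 ≡ 385 (mod 1763)
4^64 ≡ 385^2 = 148225 ≡ 133 (mod 1763)
4^128 ≡ 133^2 = 17689 ≡ 59 (mod 1763)
4^256 ≡ 59^2 = 3481 ≡ 1718 (mod 1763)
4^512 ≡ 1718^2 = 2951524 ≡ 262 (mod 1763)
4^1024 ≡ 262^2 = 68644 ≡ 1650 (mod 1763)
1762 = 1024 + 512 + 128 + 64 + 32 + 2 in binary powers of 2.
So 4^1762 ≡ 1650 · 262 · 59 · 133 · 385 · 16 ≡ 508 (mod 1763).
Since 508 ≠ 1, base 4 is a Fermat witness: 1763 is composite.

508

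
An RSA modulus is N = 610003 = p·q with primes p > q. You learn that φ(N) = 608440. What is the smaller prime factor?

743

φ(n) = (p−1)(q−1) = n − (p+q) + 1, so p + q = 610003 − 608440 + 1 = 1564.
p and q are the roots of t² − 1564t + 610003 = 0.
Discriminant: 1564² − 4·610003 = 2446096 − 2440012 = 6084; √6084 = 78.
q = (1564 − 78)/2 = 743, p = (1564 + 78)/2 = 821.
Check: 743 · 821 = 610003.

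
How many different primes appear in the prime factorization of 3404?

3

3404 = 2^2 · 851
851 = 23 · 37
3404 = 2^2 · 23 · 37, which has 3 distinct prime factors.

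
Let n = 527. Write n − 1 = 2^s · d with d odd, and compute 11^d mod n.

527 − 1 = 526 = 2^1 · 263, so d = 263.
11^1 ≡ 11 (mod 527)
11^2 ≡ 11^2 = 121 ≡ 121 (mod 527)
11^4 ≡ 121^2 = 14641 ≡ 412 (mod 527)
11^8 ≡ 412^2 = 169744 ≡ 50 (mod 527)
11^16 ≡ 50^2 = 2500 ≡ 392 (mod 527)
11^32 ≡ 392^2 = 153664 ≡ 307 (mod 527)
11^64 ≡ 307^2 = 94249 ≡ 443 (mod 527)
11^128 ≡ 443^2 = 196249 ≡ 205 (mod 527)
11^256 ≡ 205^2 = 42025 ≡ 392 (mod 527)
263 = 256 + 4 + 2 + 1 in binary powers of 2.
So 11^263 ≡ 392 · 412 · 121 · 11 ≡ 105 (mod 527).
Squaring chain: 105; never reaches −1, so base 11 is a Miller–Rabin witness that 527 is composite.

105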